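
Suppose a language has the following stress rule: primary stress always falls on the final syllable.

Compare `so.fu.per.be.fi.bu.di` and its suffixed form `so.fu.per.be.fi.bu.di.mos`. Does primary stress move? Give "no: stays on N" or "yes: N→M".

Base `so.fu.per.be.fi.bu.di` (7 syllables):
  The word has 7 syllables; the final syllable is syllable 7 (di).
  → primary stress on syllable 7.
Suffixed `so.fu.per.be.fi.bu.di.mos` (8 syllables):
  The word has 8 syllables; the final syllable is syllable 8 (mos).
  → primary stress on syllable 8.

yes: 7→8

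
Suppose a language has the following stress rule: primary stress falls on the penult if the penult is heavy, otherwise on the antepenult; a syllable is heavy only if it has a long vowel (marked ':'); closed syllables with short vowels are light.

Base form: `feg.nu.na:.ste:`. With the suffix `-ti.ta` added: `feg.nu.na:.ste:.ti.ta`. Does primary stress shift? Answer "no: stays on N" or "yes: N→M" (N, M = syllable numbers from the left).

Base `feg.nu.na:.ste:` (4 syllables):
  Weights: 2 nu L, 3 na: H, 4 ste: H.
  The penult (syllable 3, na:) is heavy, so it takes stress.
  → primary stress on syllable 3.
Suffixed `feg.nu.na:.ste:.ti.ta` (6 syllables):
  Weights: 4 ste: H, 5 ti L, 6 ta L.
  The penult (syllable 5, ti) is light, so stress falls on the antepenult (syllable 4, ste:).
  → primary stress on syllable 4.

yes: 3→4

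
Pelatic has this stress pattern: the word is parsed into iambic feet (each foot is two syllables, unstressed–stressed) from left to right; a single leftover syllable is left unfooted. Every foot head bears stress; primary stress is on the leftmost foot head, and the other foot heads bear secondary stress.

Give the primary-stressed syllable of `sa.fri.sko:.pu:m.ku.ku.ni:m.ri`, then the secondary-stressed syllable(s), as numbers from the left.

primary 2, secondary 4, 6, 8

Parse left to right into iambic (σˈσ) feet: (sa.ˈfri) (sko:.ˈpu:m) (ku.ˈku) (ni:m.ˈri).
Foot heads (stressed positions): 2, 4, 6, 8.
End Rule Leftmost: primary stress on the leftmost head = syllable 2.
Secondary stress on 4, 6, 8: sa.ˈfri.sko:.ˌpu:m.ku.ˌku.ni:m.ˌri.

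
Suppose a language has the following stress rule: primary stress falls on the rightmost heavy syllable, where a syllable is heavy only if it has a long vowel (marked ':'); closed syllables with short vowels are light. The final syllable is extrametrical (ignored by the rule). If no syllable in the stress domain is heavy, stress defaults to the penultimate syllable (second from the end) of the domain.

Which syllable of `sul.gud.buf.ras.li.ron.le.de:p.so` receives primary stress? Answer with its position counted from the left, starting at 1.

8

The final syllable (9, so) is extrametrical; the stress domain is syllables 1–8.
Weights: 1 sul L, 2 gud L, 3 buf L, 4 ras L, 5 li L, 6 ron L, 7 le L, 8 de:p H.
Heavy syllables in the domain: 8. The rightmost is syllable 8 (de:p).
Primary stress: syllable 8 → sul.gud.buf.ras.li.ron.le.ˈde:p.so.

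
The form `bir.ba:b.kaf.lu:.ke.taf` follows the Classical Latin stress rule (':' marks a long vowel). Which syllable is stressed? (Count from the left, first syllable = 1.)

4

Classical Latin: stress the penult if heavy (long vowel or closed), else the antepenult.
Weights: 4 lu: H, 5 ke L, 6 taf H.
The penult (syllable 5, ke) is light, so stress falls on the antepenult (syllable 4, lu:).
Stress on syllable 4: bir.ba:b.kaf.ˈlu:.ke.taf.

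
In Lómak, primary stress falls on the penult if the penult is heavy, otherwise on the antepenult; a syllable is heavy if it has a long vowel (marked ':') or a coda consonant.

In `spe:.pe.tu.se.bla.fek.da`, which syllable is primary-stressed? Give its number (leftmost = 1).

6

Weights: 5 bla L, 6 fek H, 7 da L.
The penult (syllable 6, fek) is heavy, so it takes stress.
Primary stress: syllable 6 → spe:.pe.tu.se.bla.ˈfek.da.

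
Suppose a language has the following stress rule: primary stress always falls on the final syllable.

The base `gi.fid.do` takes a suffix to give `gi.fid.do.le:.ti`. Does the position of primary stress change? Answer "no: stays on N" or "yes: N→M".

yes: 3→5

Base `gi.fid.do` (3 syllables):
  The word has 3 syllables; the final syllable is syllable 3 (do).
  → primary stress on syllable 3.
Suffixed `gi.fid.do.le:.ti` (5 syllables):
  The word has 5 syllables; the final syllable is syllable 5 (ti).
  → primary stress on syllable 5.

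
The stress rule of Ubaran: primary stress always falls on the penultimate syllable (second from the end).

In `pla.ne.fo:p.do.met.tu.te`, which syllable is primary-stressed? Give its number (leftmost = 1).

6

The word has 7 syllables; the penultimate syllable (second from the end) is syllable 6 (tu).
Primary stress: syllable 6 → pla.ne.fo:p.do.met.ˈtu.te.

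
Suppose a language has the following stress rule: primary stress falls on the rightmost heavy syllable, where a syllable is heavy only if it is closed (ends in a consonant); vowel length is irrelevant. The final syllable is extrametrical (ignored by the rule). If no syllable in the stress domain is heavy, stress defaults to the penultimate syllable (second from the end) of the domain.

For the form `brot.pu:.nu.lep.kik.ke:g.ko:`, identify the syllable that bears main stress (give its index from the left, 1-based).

6

The final syllable (7, ko:) is extrametrical; the stress domain is syllables 1–6.
Weights: 1 brot H, 2 pu: L, 3 nu L, 4 lep H, 5 kik H, 6 ke:g H.
Heavy syllables in the domain: 1, 4, 5, 6. The rightmost is syllable 6 (ke:g).
Primary stress: syllable 6 → brot.pu:.nu.lep.kik.ˈke:g.ko:.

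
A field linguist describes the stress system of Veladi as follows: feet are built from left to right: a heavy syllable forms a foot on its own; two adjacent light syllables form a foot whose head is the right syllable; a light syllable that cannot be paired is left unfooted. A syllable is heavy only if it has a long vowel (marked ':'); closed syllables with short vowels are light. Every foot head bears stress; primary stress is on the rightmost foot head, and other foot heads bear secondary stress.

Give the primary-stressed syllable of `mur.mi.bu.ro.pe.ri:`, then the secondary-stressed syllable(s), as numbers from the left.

Weights: 1 mur L, 2 mi L, 3 bu L, 4 ro L, 5 pe L, 6 ri: H.
Parse left to right (heavy = foot alone; LL = one foot; stranded L unfooted): (mur.ˈmi) (bu.ˈro) pe (ˈri:).
Foot heads: 2, 4, 6.
Primary stress on the rightmost head = syllable 6.
Secondary stress on 2, 4: mur.ˌmi.bu.ˌro.pe.ˈri:.

primary 6, secondary 2, 4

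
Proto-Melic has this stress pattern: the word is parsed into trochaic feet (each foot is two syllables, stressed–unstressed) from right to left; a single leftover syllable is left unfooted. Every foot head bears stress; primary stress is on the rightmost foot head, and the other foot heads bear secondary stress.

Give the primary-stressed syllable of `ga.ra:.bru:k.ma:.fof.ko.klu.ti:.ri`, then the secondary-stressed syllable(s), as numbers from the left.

primary 8, secondary 2, 4, 6

Parse right to left into trochaic (ˈσσ) feet: ga (ˈra:.bru:k) (ˈma:.fof) (ˈko.klu) (ˈti:.ri). Syllable 1 is left unfooted.
Foot heads (stressed positions): 2, 4, 6, 8.
End Rule Rightmost: primary stress on the rightmost head = syllable 8.
Secondary stress on 2, 4, 6: ga.ˌra:.bru:k.ˌma:.fof.ˌko.klu.ˈti:.ri.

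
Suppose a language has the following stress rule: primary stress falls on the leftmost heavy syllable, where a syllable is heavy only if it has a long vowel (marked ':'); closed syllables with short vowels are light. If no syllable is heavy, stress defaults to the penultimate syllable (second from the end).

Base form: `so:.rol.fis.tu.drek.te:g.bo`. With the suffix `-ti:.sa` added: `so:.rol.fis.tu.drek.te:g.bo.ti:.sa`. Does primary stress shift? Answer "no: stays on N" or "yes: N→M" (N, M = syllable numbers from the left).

Base `so:.rol.fis.tu.drek.te:g.bo` (7 syllables):
  Weights: 1 so: H, 2 rol L, 3 fis L, 4 tu L, 5 drek L, 6 te:g H, 7 bo L.
  Heavy syllables in the domain: 1, 6. The leftmost is syllable 1 (so:).
  → primary stress on syllable 1.
Suffixed `so:.rol.fis.tu.drek.te:g.bo.ti:.sa` (9 syllables):
  Weights: 1 so: H, 2 rol L, 3 fis L, 4 tu L, 5 drek L, 6 te:g H, 7 bo L, 8 ti: H, 9 sa L.
  Heavy syllables in the domain: 1, 6, 8. The leftmost is syllable 1 (so:).
  → primary stress on syllable 1.

no: stays on 1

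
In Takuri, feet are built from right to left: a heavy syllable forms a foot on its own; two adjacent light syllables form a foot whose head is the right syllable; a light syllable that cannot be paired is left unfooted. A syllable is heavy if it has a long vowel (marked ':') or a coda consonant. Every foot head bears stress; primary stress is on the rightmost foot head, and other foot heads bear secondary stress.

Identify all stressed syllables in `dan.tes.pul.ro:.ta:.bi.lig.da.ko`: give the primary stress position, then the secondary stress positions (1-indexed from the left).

Weights: 1 dan H, 2 tes H, 3 pul H, 4 ro: H, 5 ta: H, 6 bi L, 7 lig H, 8 da L, 9 ko L.
Parse right to left (heavy = foot alone; LL = one foot; stranded L unfooted): (ˈdan) (ˈtes) (ˈpul) (ˈro:) (ˈta:) bi (ˈlig) (da.ˈko).
Foot heads: 1, 2, 3, 4, 5, 7, 9.
Primary stress on the rightmost head = syllable 9.
Secondary stress on 1, 2, 3, 4, 5, 7: ˌdan.ˌtes.ˌpul.ˌro:.ˌta:.bi.ˌlig.da.ˈko.

primary 9, secondary 1, 2, 3, 4, 5, 7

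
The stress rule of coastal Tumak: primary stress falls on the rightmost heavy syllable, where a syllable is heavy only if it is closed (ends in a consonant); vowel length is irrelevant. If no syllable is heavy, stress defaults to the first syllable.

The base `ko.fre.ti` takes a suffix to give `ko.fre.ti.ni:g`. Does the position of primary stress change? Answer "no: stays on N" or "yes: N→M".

yes: 1→4

Base `ko.fre.ti` (3 syllables):
  Weights: 1 ko L, 2 fre L, 3 ti L.
  No heavy syllable in the domain; default to the first syllable = syllable 1.
  → primary stress on syllable 1.
Suffixed `ko.fre.ti.ni:g` (4 syllables):
  Weights: 1 ko L, 2 fre L, 3 ti L, 4 ni:g H.
  Heavy syllables in the domain: 4. The rightmost is syllable 4 (ni:g).
  → primary stress on syllable 4.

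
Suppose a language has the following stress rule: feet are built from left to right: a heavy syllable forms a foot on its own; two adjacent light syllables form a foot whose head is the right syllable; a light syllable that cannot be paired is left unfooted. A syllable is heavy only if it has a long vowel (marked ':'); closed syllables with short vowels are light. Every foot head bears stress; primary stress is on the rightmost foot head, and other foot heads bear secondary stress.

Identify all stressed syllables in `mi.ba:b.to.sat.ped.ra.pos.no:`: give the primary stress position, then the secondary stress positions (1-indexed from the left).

primary 8, secondary 2, 4, 6

Weights: 1 mi L, 2 ba:b H, 3 to L, 4 sat L, 5 ped L, 6 ra L, 7 pos L, 8 no: H.
Parse left to right (heavy = foot alone; LL = one foot; stranded L unfooted): mi (ˈba:b) (to.ˈsat) (ped.ˈra) pos (ˈno:).
Foot heads: 2, 4, 6, 8.
Primary stress on the rightmost head = syllable 8.
Secondary stress on 2, 4, 6: mi.ˌba:b.to.ˌsat.ped.ˌra.pos.ˈno:.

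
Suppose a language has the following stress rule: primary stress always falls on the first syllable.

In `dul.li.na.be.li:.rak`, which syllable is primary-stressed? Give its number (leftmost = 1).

1

The word has 6 syllables; the first syllable is syllable 1 (dul).
Primary stress: syllable 1 → ˈdul.li.na.be.li:.rak.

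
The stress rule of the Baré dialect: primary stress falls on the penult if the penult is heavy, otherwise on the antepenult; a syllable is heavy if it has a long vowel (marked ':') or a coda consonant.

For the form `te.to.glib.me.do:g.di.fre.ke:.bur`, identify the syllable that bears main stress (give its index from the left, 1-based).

8

Weights: 7 fre L, 8 ke: H, 9 bur H.
The penult (syllable 8, ke:) is heavy, so it takes stress.
Primary stress: syllable 8 → te.to.glib.me.do:g.di.fre.ˈke:.bur.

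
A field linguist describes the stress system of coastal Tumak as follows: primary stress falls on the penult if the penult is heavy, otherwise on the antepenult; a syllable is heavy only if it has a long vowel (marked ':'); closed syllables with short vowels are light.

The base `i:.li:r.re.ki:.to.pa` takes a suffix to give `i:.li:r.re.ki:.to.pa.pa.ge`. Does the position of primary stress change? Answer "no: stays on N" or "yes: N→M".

yes: 4→6

Base `i:.li:r.re.ki:.to.pa` (6 syllables):
  Weights: 4 ki: H, 5 to L, 6 pa L.
  The penult (syllable 5, to) is light, so stress falls on the antepenult (syllable 4, ki:).
  → primary stress on syllable 4.
Suffixed `i:.li:r.re.ki:.to.pa.pa.ge` (8 syllables):
  Weights: 6 pa L, 7 pa L, 8 ge L.
  The penult (syllable 7, pa) is light, so stress falls on the antepenult (syllable 6, pa).
  → primary stress on syllable 6.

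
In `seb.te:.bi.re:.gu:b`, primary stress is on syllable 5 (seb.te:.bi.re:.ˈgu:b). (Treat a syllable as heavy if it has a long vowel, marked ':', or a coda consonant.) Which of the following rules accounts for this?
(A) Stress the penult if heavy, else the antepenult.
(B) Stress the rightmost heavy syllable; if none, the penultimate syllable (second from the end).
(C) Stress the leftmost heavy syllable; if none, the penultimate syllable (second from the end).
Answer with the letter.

B

Rule A → syllable 4 (observed: 5).
Rule B → syllable 5 ✓.
Rule C → syllable 1 (observed: 5).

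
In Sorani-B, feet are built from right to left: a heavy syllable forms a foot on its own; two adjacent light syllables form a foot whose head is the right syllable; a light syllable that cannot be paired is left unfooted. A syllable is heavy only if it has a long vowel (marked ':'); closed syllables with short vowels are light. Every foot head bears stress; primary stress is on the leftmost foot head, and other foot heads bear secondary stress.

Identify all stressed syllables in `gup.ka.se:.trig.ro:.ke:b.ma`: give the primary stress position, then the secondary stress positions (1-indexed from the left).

Weights: 1 gup L, 2 ka L, 3 se: H, 4 trig L, 5 ro: H, 6 ke:b H, 7 ma L.
Parse right to left (heavy = foot alone; LL = one foot; stranded L unfooted): (gup.ˈka) (ˈse:) trig (ˈro:) (ˈke:b) ma.
Foot heads: 2, 3, 5, 6.
Primary stress on the leftmost head = syllable 2.
Secondary stress on 3, 5, 6: gup.ˈka.ˌse:.trig.ˌro:.ˌke:b.ma.

primary 2, secondary 3, 5, 6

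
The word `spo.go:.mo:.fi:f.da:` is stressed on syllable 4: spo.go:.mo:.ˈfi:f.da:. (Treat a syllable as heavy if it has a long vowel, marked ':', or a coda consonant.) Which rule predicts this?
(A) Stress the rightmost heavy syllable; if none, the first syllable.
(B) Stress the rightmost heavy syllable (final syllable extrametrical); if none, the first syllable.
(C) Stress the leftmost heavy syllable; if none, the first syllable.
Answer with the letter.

B

Rule A → syllable 5 (observed: 4).
Rule B → syllable 4 ✓.
Rule C → syllable 2 (observed: 4).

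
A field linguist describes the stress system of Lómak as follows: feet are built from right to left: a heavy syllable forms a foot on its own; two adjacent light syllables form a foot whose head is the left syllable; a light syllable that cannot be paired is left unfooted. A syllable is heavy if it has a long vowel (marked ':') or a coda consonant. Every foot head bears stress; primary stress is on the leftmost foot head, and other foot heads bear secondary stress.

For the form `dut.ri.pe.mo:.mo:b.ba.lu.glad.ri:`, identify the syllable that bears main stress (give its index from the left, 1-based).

1

Weights: 1 dut H, 2 ri L, 3 pe L, 4 mo: H, 5 mo:b H, 6 ba L, 7 lu L, 8 glad H, 9 ri: H.
Parse right to left (heavy = foot alone; LL = one foot; stranded L unfooted): (ˈdut) (ˈri.pe) (ˈmo:) (ˈmo:b) (ˈba.lu) (ˈglad) (ˈri:).
Foot heads: 1, 2, 4, 5, 6, 8, 9.
Primary stress on the leftmost head = syllable 1.
Primary stress: syllable 1 → ˈdut.ri.pe.mo:.mo:b.ba.lu.glad.ri:.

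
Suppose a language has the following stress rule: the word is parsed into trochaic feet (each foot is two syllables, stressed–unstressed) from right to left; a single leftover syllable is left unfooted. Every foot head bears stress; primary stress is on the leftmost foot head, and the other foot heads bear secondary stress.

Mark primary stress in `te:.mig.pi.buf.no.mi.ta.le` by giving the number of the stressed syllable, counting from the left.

Parse right to left into trochaic (ˈσσ) feet: (ˈte:.mig) (ˈpi.buf) (ˈno.mi) (ˈta.le).
Foot heads (stressed positions): 1, 3, 5, 7.
End Rule Leftmost: primary stress on the leftmost head = syllable 1.
Primary stress: syllable 1 → ˈte:.mig.pi.buf.no.mi.ta.le.

1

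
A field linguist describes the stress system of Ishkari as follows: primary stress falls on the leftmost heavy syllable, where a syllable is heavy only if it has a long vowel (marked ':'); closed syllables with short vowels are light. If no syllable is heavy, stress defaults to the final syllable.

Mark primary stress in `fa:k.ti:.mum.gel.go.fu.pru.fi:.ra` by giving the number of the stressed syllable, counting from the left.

1

Weights: 1 fa:k H, 2 ti: H, 3 mum L, 4 gel L, 5 go L, 6 fu L, 7 pru L, 8 fi: H, 9 ra L.
Heavy syllables in the domain: 1, 2, 8. The leftmost is syllable 1 (fa:k).
Primary stress: syllable 1 → ˈfa:k.ti:.mum.gel.go.fu.pru.fi:.ra.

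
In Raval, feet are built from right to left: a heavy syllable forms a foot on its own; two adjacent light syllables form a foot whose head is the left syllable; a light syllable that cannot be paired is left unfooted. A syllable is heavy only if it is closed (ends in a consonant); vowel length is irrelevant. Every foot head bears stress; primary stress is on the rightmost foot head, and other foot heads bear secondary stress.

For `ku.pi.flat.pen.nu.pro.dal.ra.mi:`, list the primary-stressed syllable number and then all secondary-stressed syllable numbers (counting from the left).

Weights: 1 ku L, 2 pi L, 3 flat H, 4 pen H, 5 nu L, 6 pro L, 7 dal H, 8 ra L, 9 mi: L.
Parse right to left (heavy = foot alone; LL = one foot; stranded L unfooted): (ˈku.pi) (ˈflat) (ˈpen) (ˈnu.pro) (ˈdal) (ˈra.mi:).
Foot heads: 1, 3, 4, 5, 7, 8.
Primary stress on the rightmost head = syllable 8.
Secondary stress on 1, 3, 4, 5, 7: ˌku.pi.ˌflat.ˌpen.ˌnu.pro.ˌdal.ˈra.mi:.

primary 8, secondary 1, 3, 4, 5, 7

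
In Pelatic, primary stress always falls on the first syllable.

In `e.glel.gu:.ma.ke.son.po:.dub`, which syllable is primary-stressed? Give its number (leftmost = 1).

1

The word has 8 syllables; the first syllable is syllable 1 (e).
Primary stress: syllable 1 → ˈe.glel.gu:.ma.ke.son.po:.dub.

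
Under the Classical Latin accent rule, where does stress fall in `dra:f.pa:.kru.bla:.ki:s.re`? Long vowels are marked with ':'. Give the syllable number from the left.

5

Classical Latin: stress the penult if heavy (long vowel or closed), else the antepenult.
Weights: 4 bla: H, 5 ki:s H, 6 re L.
The penult (syllable 5, ki:s) is heavy, so it takes stress.
Stress on syllable 5: dra:f.pa:.kru.bla:.ˈki:s.re.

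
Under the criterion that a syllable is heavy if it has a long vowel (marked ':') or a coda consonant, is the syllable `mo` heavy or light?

light

`mo`: short vowel, open (no coda). Short vowel, open → light.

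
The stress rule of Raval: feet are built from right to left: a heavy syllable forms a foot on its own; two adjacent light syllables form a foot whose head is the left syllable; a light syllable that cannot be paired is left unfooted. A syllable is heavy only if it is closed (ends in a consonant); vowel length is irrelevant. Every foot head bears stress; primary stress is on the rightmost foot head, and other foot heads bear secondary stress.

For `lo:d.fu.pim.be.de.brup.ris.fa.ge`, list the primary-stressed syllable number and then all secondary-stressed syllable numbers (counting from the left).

primary 8, secondary 1, 3, 4, 6, 7

Weights: 1 lo:d H, 2 fu L, 3 pim H, 4 be L, 5 de L, 6 brup H, 7 ris H, 8 fa L, 9 ge L.
Parse right to left (heavy = foot alone; LL = one foot; stranded L unfooted): (ˈlo:d) fu (ˈpim) (ˈbe.de) (ˈbrup) (ˈris) (ˈfa.ge).
Foot heads: 1, 3, 4, 6, 7, 8.
Primary stress on the rightmost head = syllable 8.
Secondary stress on 1, 3, 4, 6, 7: ˌlo:d.fu.ˌpim.ˌbe.de.ˌbrup.ˌris.ˈfa.ge.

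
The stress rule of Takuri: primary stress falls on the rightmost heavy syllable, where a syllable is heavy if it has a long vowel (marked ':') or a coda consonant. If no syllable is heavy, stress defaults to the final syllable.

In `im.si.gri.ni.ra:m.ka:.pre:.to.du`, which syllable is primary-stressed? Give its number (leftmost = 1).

7

Weights: 1 im H, 2 si L, 3 gri L, 4 ni L, 5 ra:m H, 6 ka: H, 7 pre: H, 8 to L, 9 du L.
Heavy syllables in the domain: 1, 5, 6, 7. The rightmost is syllable 7 (pre:).
Primary stress: syllable 7 → im.si.gri.ni.ra:m.ka:.ˈpre:.to.du.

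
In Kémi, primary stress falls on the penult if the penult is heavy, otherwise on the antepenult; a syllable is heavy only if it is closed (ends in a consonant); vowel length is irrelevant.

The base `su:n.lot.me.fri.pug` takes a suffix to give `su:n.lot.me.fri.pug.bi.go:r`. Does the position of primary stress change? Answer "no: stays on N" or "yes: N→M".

Base `su:n.lot.me.fri.pug` (5 syllables):
  Weights: 3 me L, 4 fri L, 5 pug H.
  The penult (syllable 4, fri) is light, so stress falls on the antepenult (syllable 3, me).
  → primary stress on syllable 3.
Suffixed `su:n.lot.me.fri.pug.bi.go:r` (7 syllables):
  Weights: 5 pug H, 6 bi L, 7 go:r H.
  The penult (syllable 6, bi) is light, so stress falls on the antepenult (syllable 5, pug).
  → primary stress on syllable 5.

yes: 3→5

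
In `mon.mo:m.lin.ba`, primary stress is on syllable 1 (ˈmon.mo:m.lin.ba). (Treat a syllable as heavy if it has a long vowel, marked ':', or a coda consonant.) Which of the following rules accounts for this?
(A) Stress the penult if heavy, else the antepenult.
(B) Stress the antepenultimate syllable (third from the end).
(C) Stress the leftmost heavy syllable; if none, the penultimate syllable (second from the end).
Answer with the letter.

Rule A → syllable 3 (observed: 1).
Rule B → syllable 2 (observed: 1).
Rule C → syllable 1 ✓.

C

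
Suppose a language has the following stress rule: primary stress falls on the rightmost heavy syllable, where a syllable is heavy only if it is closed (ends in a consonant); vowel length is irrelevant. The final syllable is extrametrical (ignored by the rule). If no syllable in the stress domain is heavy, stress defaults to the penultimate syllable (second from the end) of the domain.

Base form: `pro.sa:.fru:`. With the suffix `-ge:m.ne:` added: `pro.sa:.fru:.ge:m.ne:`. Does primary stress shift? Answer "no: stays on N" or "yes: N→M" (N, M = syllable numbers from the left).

Base `pro.sa:.fru:` (3 syllables):
  The final syllable (3, fru:) is extrametrical; the stress domain is syllables 1–2.
  Weights: 1 pro L, 2 sa: L.
  No heavy syllable in the domain; default to the penultimate syllable (second from the end) of the domain = syllable 1.
  → primary stress on syllable 1.
Suffixed `pro.sa:.fru:.ge:m.ne:` (5 syllables):
  The final syllable (5, ne:) is extrametrical; the stress domain is syllables 1–4.
  Weights: 1 pro L, 2 sa: L, 3 fru: L, 4 ge:m H.
  Heavy syllables in the domain: 4. The rightmost is syllable 4 (ge:m).
  → primary stress on syllable 4.

yes: 1→4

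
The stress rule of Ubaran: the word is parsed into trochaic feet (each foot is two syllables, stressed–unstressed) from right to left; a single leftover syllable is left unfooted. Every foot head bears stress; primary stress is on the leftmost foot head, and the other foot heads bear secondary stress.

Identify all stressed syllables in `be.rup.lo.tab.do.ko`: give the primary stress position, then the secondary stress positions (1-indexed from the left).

primary 1, secondary 3, 5

Parse right to left into trochaic (ˈσσ) feet: (ˈbe.rup) (ˈlo.tab) (ˈdo.ko).
Foot heads (stressed positions): 1, 3, 5.
End Rule Leftmost: primary stress on the leftmost head = syllable 1.
Secondary stress on 3, 5: ˈbe.rup.ˌlo.tab.ˌdo.ko.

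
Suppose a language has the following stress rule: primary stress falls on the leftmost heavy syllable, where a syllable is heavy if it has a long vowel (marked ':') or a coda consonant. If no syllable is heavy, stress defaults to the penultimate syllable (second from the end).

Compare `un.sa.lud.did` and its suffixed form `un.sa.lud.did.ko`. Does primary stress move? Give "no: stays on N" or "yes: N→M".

Base `un.sa.lud.did` (4 syllables):
  Weights: 1 un H, 2 sa L, 3 lud H, 4 did H.
  Heavy syllables in the domain: 1, 3, 4. The leftmost is syllable 1 (un).
  → primary stress on syllable 1.
Suffixed `un.sa.lud.did.ko` (5 syllables):
  Weights: 1 un H, 2 sa L, 3 lud H, 4 did H, 5 ko L.
  Heavy syllables in the domain: 1, 3, 4. The leftmost is syllable 1 (un).
  → primary stress on syllable 1.

no: stays on 1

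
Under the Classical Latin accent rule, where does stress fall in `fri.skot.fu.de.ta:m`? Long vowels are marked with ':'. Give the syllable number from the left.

Classical Latin: stress the penult if heavy (long vowel or closed), else the antepenult.
Weights: 3 fu L, 4 de L, 5 ta:m H.
The penult (syllable 4, de) is light, so stress falls on the antepenult (syllable 3, fu).
Stress on syllable 3: fri.skot.ˈfu.de.ta:m.

3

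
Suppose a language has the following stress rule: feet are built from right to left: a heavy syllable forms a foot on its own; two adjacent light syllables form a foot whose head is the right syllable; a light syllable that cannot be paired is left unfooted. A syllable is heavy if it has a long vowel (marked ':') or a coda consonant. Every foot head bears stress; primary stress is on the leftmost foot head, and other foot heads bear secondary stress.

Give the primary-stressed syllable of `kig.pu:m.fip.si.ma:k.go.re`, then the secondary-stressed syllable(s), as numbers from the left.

Weights: 1 kig H, 2 pu:m H, 3 fip H, 4 si L, 5 ma:k H, 6 go L, 7 re L.
Parse right to left (heavy = foot alone; LL = one foot; stranded L unfooted): (ˈkig) (ˈpu:m) (ˈfip) si (ˈma:k) (go.ˈre).
Foot heads: 1, 2, 3, 5, 7.
Primary stress on the leftmost head = syllable 1.
Secondary stress on 2, 3, 5, 7: ˈkig.ˌpu:m.ˌfip.si.ˌma:k.go.ˌre.

primary 1, secondary 2, 3, 5, 7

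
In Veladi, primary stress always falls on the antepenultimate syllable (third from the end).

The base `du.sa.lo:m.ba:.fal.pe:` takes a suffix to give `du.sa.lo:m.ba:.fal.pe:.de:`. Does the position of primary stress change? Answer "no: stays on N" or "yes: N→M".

Base `du.sa.lo:m.ba:.fal.pe:` (6 syllables):
  The word has 6 syllables; the antepenultimate syllable (third from the end) is syllable 4 (ba:).
  → primary stress on syllable 4.
Suffixed `du.sa.lo:m.ba:.fal.pe:.de:` (7 syllables):
  The word has 7 syllables; the antepenultimate syllable (third from the end) is syllable 5 (fal).
  → primary stress on syllable 5.

yes: 4→5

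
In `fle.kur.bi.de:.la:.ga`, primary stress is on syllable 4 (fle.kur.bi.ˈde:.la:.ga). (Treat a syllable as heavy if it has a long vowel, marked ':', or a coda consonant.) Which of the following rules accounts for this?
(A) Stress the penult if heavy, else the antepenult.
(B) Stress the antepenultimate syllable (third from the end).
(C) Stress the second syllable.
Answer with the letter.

B

Rule A → syllable 5 (observed: 4).
Rule B → syllable 4 ✓.
Rule C → syllable 2 (observed: 4).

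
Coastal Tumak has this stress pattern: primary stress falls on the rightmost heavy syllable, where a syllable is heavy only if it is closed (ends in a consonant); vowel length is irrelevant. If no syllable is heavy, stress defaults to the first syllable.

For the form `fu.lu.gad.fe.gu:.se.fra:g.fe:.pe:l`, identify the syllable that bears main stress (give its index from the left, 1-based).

9

Weights: 1 fu L, 2 lu L, 3 gad H, 4 fe L, 5 gu: L, 6 se L, 7 fra:g H, 8 fe: L, 9 pe:l H.
Heavy syllables in the domain: 3, 7, 9. The rightmost is syllable 9 (pe:l).
Primary stress: syllable 9 → fu.lu.gad.fe.gu:.se.fra:g.fe:.ˈpe:l.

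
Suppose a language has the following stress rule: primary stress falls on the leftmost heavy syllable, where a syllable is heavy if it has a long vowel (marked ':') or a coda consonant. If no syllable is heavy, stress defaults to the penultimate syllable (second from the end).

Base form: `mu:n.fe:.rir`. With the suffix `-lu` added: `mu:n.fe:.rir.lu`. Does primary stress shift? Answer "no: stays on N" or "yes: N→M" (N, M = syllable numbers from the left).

Base `mu:n.fe:.rir` (3 syllables):
  Weights: 1 mu:n H, 2 fe: H, 3 rir H.
  Heavy syllables in the domain: 1, 2, 3. The leftmost is syllable 1 (mu:n).
  → primary stress on syllable 1.
Suffixed `mu:n.fe:.rir.lu` (4 syllables):
  Weights: 1 mu:n H, 2 fe: H, 3 rir H, 4 lu L.
  Heavy syllables in the domain: 1, 2, 3. The leftmost is syllable 1 (mu:n).
  → primary stress on syllable 1.

no: stays on 1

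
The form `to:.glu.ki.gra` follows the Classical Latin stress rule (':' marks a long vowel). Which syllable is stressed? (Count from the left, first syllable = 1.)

2

Classical Latin: stress the penult if heavy (long vowel or closed), else the antepenult.
Weights: 2 glu L, 3 ki L, 4 gra L.
The penult (syllable 3, ki) is light, so stress falls on the antepenult (syllable 2, glu).
Stress on syllable 2: to:.ˈglu.ki.gra.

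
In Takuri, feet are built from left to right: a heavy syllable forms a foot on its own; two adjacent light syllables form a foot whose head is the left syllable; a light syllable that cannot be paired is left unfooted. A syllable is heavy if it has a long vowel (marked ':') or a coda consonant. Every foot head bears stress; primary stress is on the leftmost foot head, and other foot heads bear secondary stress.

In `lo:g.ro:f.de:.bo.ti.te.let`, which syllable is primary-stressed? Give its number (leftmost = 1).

1

Weights: 1 lo:g H, 2 ro:f H, 3 de: H, 4 bo L, 5 ti L, 6 te L, 7 let H.
Parse left to right (heavy = foot alone; LL = one foot; stranded L unfooted): (ˈlo:g) (ˈro:f) (ˈde:) (ˈbo.ti) te (ˈlet).
Foot heads: 1, 2, 3, 4, 7.
Primary stress on the leftmost head = syllable 1.
Primary stress: syllable 1 → ˈlo:g.ro:f.de:.bo.ti.te.let.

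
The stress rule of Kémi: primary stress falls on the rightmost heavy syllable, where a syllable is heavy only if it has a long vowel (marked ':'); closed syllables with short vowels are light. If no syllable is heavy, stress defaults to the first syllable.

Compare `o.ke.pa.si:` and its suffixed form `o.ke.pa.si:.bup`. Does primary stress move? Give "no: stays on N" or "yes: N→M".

no: stays on 4

Base `o.ke.pa.si:` (4 syllables):
  Weights: 1 o L, 2 ke L, 3 pa L, 4 si: H.
  Heavy syllables in the domain: 4. The rightmost is syllable 4 (si:).
  → primary stress on syllable 4.
Suffixed `o.ke.pa.si:.bup` (5 syllables):
  Weights: 1 o L, 2 ke L, 3 pa L, 4 si: H, 5 bup L.
  Heavy syllables in the domain: 4. The rightmost is syllable 4 (si:).
  → primary stress on syllable 4.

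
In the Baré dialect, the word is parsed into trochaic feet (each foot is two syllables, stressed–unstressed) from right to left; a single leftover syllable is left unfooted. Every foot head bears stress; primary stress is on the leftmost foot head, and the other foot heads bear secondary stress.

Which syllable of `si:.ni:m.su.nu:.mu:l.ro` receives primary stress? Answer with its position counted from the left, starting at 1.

Parse right to left into trochaic (ˈσσ) feet: (ˈsi:.ni:m) (ˈsu.nu:) (ˈmu:l.ro).
Foot heads (stressed positions): 1, 3, 5.
End Rule Leftmost: primary stress on the leftmost head = syllable 1.
Primary stress: syllable 1 → ˈsi:.ni:m.su.nu:.mu:l.ro.

1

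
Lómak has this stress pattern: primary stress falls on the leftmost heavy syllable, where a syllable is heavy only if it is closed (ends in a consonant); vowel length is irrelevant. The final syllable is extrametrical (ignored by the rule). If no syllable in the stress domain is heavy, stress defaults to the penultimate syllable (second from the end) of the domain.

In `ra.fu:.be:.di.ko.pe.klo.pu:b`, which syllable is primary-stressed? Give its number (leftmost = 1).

6

The final syllable (8, pu:b) is extrametrical; the stress domain is syllables 1–7.
Weights: 1 ra L, 2 fu: L, 3 be: L, 4 di L, 5 ko L, 6 pe L, 7 klo L.
No heavy syllable in the domain; default to the penultimate syllable (second from the end) of the domain = syllable 6.
Primary stress: syllable 6 → ra.fu:.be:.di.ko.ˈpe.klo.pu:b.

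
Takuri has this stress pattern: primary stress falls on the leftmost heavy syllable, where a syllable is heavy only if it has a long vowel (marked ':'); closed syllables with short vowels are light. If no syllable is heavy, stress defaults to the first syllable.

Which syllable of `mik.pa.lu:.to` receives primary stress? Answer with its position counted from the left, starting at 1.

3

Weights: 1 mik L, 2 pa L, 3 lu: H, 4 to L.
Heavy syllables in the domain: 3. The leftmost is syllable 3 (lu:).
Primary stress: syllable 3 → mik.pa.ˈlu:.to.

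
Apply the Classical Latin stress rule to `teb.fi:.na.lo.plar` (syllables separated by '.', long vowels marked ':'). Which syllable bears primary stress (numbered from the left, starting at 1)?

3

Classical Latin: stress the penult if heavy (long vowel or closed), else the antepenult.
Weights: 3 na L, 4 lo L, 5 plar H.
The penult (syllable 4, lo) is light, so stress falls on the antepenult (syllable 3, na).
Stress on syllable 3: teb.fi:.ˈna.lo.plar.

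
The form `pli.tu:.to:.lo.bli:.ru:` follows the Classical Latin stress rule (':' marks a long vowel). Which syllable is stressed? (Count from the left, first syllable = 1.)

Classical Latin: stress the penult if heavy (long vowel or closed), else the antepenult.
Weights: 4 lo L, 5 bli: H, 6 ru: H.
The penult (syllable 5, bli:) is heavy, so it takes stress.
Stress on syllable 5: pli.tu:.to:.lo.ˈbli:.ru:.

5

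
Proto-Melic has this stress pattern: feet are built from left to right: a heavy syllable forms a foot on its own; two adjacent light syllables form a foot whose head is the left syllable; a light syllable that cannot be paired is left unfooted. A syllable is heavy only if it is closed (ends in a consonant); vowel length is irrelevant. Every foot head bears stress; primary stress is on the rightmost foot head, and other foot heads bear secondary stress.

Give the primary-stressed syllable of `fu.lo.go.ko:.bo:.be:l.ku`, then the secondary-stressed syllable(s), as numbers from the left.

primary 6, secondary 1, 3

Weights: 1 fu L, 2 lo L, 3 go L, 4 ko: L, 5 bo: L, 6 be:l H, 7 ku L.
Parse left to right (heavy = foot alone; LL = one foot; stranded L unfooted): (ˈfu.lo) (ˈgo.ko:) bo: (ˈbe:l) ku.
Foot heads: 1, 3, 6.
Primary stress on the rightmost head = syllable 6.
Secondary stress on 1, 3: ˌfu.lo.ˌgo.ko:.bo:.ˈbe:l.ku.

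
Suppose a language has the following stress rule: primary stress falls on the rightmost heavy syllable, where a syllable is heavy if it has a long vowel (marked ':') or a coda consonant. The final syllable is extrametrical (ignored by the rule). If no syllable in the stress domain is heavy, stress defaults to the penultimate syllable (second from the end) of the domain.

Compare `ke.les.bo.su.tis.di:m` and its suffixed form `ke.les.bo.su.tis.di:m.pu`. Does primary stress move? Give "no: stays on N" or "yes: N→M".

yes: 5→6

Base `ke.les.bo.su.tis.di:m` (6 syllables):
  The final syllable (6, di:m) is extrametrical; the stress domain is syllables 1–5.
  Weights: 1 ke L, 2 les H, 3 bo L, 4 su L, 5 tis H.
  Heavy syllables in the domain: 2, 5. The rightmost is syllable 5 (tis).
  → primary stress on syllable 5.
Suffixed `ke.les.bo.su.tis.di:m.pu` (7 syllables):
  The final syllable (7, pu) is extrametrical; the stress domain is syllables 1–6.
  Weights: 1 ke L, 2 les H, 3 bo L, 4 su L, 5 tis H, 6 di:m H.
  Heavy syllables in the domain: 2, 5, 6. The rightmost is syllable 6 (di:m).
  → primary stress on syllable 6.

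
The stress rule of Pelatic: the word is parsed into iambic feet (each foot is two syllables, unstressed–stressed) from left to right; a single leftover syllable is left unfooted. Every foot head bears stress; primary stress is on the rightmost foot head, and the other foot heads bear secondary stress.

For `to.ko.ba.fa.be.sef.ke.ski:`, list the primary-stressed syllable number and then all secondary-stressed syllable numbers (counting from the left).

Parse left to right into iambic (σˈσ) feet: (to.ˈko) (ba.ˈfa) (be.ˈsef) (ke.ˈski:).
Foot heads (stressed positions): 2, 4, 6, 8.
End Rule Rightmost: primary stress on the rightmost head = syllable 8.
Secondary stress on 2, 4, 6: to.ˌko.ba.ˌfa.be.ˌsef.ke.ˈski:.

primary 8, secondary 2, 4, 6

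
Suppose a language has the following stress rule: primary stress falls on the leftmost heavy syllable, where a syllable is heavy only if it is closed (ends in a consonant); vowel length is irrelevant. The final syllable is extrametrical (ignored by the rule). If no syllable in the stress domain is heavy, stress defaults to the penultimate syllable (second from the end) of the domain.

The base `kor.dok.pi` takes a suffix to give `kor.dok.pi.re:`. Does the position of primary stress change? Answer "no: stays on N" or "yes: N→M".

no: stays on 1

Base `kor.dok.pi` (3 syllables):
  The final syllable (3, pi) is extrametrical; the stress domain is syllables 1–2.
  Weights: 1 kor H, 2 dok H.
  Heavy syllables in the domain: 1, 2. The leftmost is syllable 1 (kor).
  → primary stress on syllable 1.
Suffixed `kor.dok.pi.re:` (4 syllables):
  The final syllable (4, re:) is extrametrical; the stress domain is syllables 1–3.
  Weights: 1 kor H, 2 dok H, 3 pi L.
  Heavy syllables in the domain: 1, 2. The leftmost is syllable 1 (kor).
  → primary stress on syllable 1.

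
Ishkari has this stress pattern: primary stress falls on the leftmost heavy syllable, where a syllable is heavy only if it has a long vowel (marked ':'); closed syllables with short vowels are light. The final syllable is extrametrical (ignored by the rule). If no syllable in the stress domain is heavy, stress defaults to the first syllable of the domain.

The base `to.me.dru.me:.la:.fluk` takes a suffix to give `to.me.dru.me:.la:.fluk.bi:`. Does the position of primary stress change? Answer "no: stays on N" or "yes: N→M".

Base `to.me.dru.me:.la:.fluk` (6 syllables):
  The final syllable (6, fluk) is extrametrical; the stress domain is syllables 1–5.
  Weights: 1 to L, 2 me L, 3 dru L, 4 me: H, 5 la: H.
  Heavy syllables in the domain: 4, 5. The leftmost is syllable 4 (me:).
  → primary stress on syllable 4.
Suffixed `to.me.dru.me:.la:.fluk.bi:` (7 syllables):
  The final syllable (7, bi:) is extrametrical; the stress domain is syllables 1–6.
  Weights: 1 to L, 2 me L, 3 dru L, 4 me: H, 5 la: H, 6 fluk L.
  Heavy syllables in the domain: 4, 5. The leftmost is syllable 4 (me:).
  → primary stress on syllable 4.

no: stays on 4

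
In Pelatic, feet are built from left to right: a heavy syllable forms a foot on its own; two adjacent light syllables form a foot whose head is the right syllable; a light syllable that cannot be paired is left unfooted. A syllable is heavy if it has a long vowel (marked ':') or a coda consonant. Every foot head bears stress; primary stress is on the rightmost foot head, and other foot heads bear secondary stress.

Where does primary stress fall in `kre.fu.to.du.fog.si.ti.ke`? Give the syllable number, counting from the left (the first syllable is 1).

7

Weights: 1 kre L, 2 fu L, 3 to L, 4 du L, 5 fog H, 6 si L, 7 ti L, 8 ke L.
Parse left to right (heavy = foot alone; LL = one foot; stranded L unfooted): (kre.ˈfu) (to.ˈdu) (ˈfog) (si.ˈti) ke.
Foot heads: 2, 4, 5, 7.
Primary stress on the rightmost head = syllable 7.
Primary stress: syllable 7 → kre.fu.to.du.fog.si.ˈti.ke.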